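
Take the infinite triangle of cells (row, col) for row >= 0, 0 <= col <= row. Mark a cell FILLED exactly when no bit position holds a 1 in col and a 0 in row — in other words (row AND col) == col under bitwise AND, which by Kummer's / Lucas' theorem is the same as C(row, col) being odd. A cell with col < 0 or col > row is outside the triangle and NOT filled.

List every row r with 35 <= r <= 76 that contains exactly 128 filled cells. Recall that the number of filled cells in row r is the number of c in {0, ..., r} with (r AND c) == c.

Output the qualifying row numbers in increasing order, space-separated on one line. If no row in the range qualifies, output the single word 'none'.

Answer: none

Derivation:
Row r has 2^popcount(r) filled cells, so we need popcount(r) = log2(128) = 7.
Scan r = 35..76 and keep those with exactly 7 one-bits:
r=35=100011 popcount=3 -> skip
r=36=100100 popcount=2 -> skip
r=37=100101 popcount=3 -> skip
r=38=100110 popcount=3 -> skip
r=39=100111 popcount=4 -> skip
r=40=101000 popcount=2 -> skip
r=41=101001 popcount=3 -> skip
r=42=101010 popcount=3 -> skip
r=43=101011 popcount=4 -> skip
r=44=101100 popcount=3 -> skip
r=45=101101 popcount=4 -> skip
r=46=101110 popcount=4 -> skip
r=47=101111 popcount=5 -> skip
r=48=110000 popcount=2 -> skip
r=49=110001 popcount=3 -> skip
r=50=110010 popcount=3 -> skip
r=51=110011 popcount=4 -> skip
r=52=110100 popcount=3 -> skip
r=53=110101 popcount=4 -> skip
r=54=110110 popcount=4 -> skip
r=55=110111 popcount=5 -> skip
r=56=111000 popcount=3 -> skip
r=57=111001 popcount=4 -> skip
r=58=111010 popcount=4 -> skip
r=59=111011 popcount=5 -> skip
r=60=111100 popcount=4 -> skip
r=61=111101 popcount=5 -> skip
r=62=111110 popcount=5 -> skip
r=63=111111 popcount=6 -> skip
r=64=1000000 popcount=1 -> skip
r=65=1000001 popcount=2 -> skip
r=66=1000010 popcount=2 -> skip
r=67=1000011 popcount=3 -> skip
r=68=1000100 popcount=2 -> skip
r=69=1000101 popcount=3 -> skip
r=70=1000110 popcount=3 -> skip
r=71=1000111 popcount=4 -> skip
r=72=1001000 popcount=2 -> skip
r=73=1001001 popcount=3 -> skip
r=74=1001010 popcount=3 -> skip
r=75=1001011 popcount=4 -> skip
r=76=1001100 popcount=3 -> skip
Kept rows: none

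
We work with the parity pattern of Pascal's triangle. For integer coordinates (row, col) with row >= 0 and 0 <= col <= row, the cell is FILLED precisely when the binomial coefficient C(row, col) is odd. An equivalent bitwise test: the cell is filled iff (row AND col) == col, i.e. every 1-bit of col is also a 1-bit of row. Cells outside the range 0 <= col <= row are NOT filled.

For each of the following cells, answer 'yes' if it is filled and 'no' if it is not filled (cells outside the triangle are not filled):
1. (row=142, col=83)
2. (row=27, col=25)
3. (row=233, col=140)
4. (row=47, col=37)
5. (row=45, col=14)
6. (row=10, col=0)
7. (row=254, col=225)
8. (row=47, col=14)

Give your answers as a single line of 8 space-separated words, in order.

(142,83): row=0b10001110, col=0b1010011, row AND col = 0b10 = 2; 2 != 83 -> empty
(27,25): row=0b11011, col=0b11001, row AND col = 0b11001 = 25; 25 == 25 -> filled
(233,140): row=0b11101001, col=0b10001100, row AND col = 0b10001000 = 136; 136 != 140 -> empty
(47,37): row=0b101111, col=0b100101, row AND col = 0b100101 = 37; 37 == 37 -> filled
(45,14): row=0b101101, col=0b1110, row AND col = 0b1100 = 12; 12 != 14 -> empty
(10,0): row=0b1010, col=0b0, row AND col = 0b0 = 0; 0 == 0 -> filled
(254,225): row=0b11111110, col=0b11100001, row AND col = 0b11100000 = 224; 224 != 225 -> empty
(47,14): row=0b101111, col=0b1110, row AND col = 0b1110 = 14; 14 == 14 -> filled

Answer: no yes no yes no yes no yes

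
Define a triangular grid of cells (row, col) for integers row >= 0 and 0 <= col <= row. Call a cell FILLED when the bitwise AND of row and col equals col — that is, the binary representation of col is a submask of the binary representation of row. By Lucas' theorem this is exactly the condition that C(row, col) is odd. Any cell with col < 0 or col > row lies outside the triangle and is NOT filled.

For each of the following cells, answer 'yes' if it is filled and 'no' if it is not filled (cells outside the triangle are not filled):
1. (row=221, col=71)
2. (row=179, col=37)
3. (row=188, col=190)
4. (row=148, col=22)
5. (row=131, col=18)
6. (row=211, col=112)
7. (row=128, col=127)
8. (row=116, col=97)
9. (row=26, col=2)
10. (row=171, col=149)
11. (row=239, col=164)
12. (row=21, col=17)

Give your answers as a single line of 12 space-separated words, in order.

(221,71): row=0b11011101, col=0b1000111, row AND col = 0b1000101 = 69; 69 != 71 -> empty
(179,37): row=0b10110011, col=0b100101, row AND col = 0b100001 = 33; 33 != 37 -> empty
(188,190): col outside [0, 188] -> not filled
(148,22): row=0b10010100, col=0b10110, row AND col = 0b10100 = 20; 20 != 22 -> empty
(131,18): row=0b10000011, col=0b10010, row AND col = 0b10 = 2; 2 != 18 -> empty
(211,112): row=0b11010011, col=0b1110000, row AND col = 0b1010000 = 80; 80 != 112 -> empty
(128,127): row=0b10000000, col=0b1111111, row AND col = 0b0 = 0; 0 != 127 -> empty
(116,97): row=0b1110100, col=0b1100001, row AND col = 0b1100000 = 96; 96 != 97 -> empty
(26,2): row=0b11010, col=0b10, row AND col = 0b10 = 2; 2 == 2 -> filled
(171,149): row=0b10101011, col=0b10010101, row AND col = 0b10000001 = 129; 129 != 149 -> empty
(239,164): row=0b11101111, col=0b10100100, row AND col = 0b10100100 = 164; 164 == 164 -> filled
(21,17): row=0b10101, col=0b10001, row AND col = 0b10001 = 17; 17 == 17 -> filled

Answer: no no no no no no no no yes no yes yes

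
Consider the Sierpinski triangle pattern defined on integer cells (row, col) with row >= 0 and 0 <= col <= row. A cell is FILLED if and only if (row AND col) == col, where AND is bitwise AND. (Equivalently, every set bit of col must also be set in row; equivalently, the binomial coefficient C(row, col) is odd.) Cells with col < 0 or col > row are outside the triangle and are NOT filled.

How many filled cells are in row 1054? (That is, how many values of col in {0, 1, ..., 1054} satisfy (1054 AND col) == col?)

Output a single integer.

1054 in binary = 10000011110
popcount(1054) = number of 1-bits in 10000011110 = 5
A col c satisfies (1054 AND c) == c iff every set bit of c is also set in 1054; each of the 5 set bits of 1054 can independently be on or off in c.
count = 2^5 = 32

Answer: 32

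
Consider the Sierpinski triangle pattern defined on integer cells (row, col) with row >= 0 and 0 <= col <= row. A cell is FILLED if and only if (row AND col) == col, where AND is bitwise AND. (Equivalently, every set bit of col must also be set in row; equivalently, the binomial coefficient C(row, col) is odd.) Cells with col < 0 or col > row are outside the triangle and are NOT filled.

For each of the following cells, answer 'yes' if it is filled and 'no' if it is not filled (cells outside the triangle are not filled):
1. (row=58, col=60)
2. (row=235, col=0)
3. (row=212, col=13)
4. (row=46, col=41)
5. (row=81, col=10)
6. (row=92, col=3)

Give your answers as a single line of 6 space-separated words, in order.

(58,60): col outside [0, 58] -> not filled
(235,0): row=0b11101011, col=0b0, row AND col = 0b0 = 0; 0 == 0 -> filled
(212,13): row=0b11010100, col=0b1101, row AND col = 0b100 = 4; 4 != 13 -> empty
(46,41): row=0b101110, col=0b101001, row AND col = 0b101000 = 40; 40 != 41 -> empty
(81,10): row=0b1010001, col=0b1010, row AND col = 0b0 = 0; 0 != 10 -> empty
(92,3): row=0b1011100, col=0b11, row AND col = 0b0 = 0; 0 != 3 -> empty

Answer: no yes no no no no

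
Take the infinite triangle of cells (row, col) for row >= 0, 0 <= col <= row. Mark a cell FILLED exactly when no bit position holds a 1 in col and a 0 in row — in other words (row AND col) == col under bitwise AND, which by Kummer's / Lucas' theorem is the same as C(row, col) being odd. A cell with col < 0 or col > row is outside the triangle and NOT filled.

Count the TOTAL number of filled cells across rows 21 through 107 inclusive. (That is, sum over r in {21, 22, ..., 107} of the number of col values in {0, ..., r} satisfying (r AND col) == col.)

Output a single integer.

r21=10101 pc3: +8 =8
r22=10110 pc3: +8 =16
r23=10111 pc4: +16 =32
r24=11000 pc2: +4 =36
r25=11001 pc3: +8 =44
r26=11010 pc3: +8 =52
r27=11011 pc4: +16 =68
r28=11100 pc3: +8 =76
r29=11101 pc4: +16 =92
r30=11110 pc4: +16 =108
r31=11111 pc5: +32 =140
r32=100000 pc1: +2 =142
r33=100001 pc2: +4 =146
r34=100010 pc2: +4 =150
r35=100011 pc3: +8 =158
r36=100100 pc2: +4 =162
r37=100101 pc3: +8 =170
r38=100110 pc3: +8 =178
r39=100111 pc4: +16 =194
r40=101000 pc2: +4 =198
r41=101001 pc3: +8 =206
r42=101010 pc3: +8 =214
r43=101011 pc4: +16 =230
r44=101100 pc3: +8 =238
r45=101101 pc4: +16 =254
r46=101110 pc4: +16 =270
r47=101111 pc5: +32 =302
r48=110000 pc2: +4 =306
r49=110001 pc3: +8 =314
r50=110010 pc3: +8 =322
r51=110011 pc4: +16 =338
r52=110100 pc3: +8 =346
r53=110101 pc4: +16 =362
r54=110110 pc4: +16 =378
r55=110111 pc5: +32 =410
r56=111000 pc3: +8 =418
r57=111001 pc4: +16 =434
r58=111010 pc4: +16 =450
r59=111011 pc5: +32 =482
r60=111100 pc4: +16 =498
r61=111101 pc5: +32 =530
r62=111110 pc5: +32 =562
r63=111111 pc6: +64 =626
r64=1000000 pc1: +2 =628
r65=1000001 pc2: +4 =632
r66=1000010 pc2: +4 =636
r67=1000011 pc3: +8 =644
r68=1000100 pc2: +4 =648
r69=1000101 pc3: +8 =656
r70=1000110 pc3: +8 =664
r71=1000111 pc4: +16 =680
r72=1001000 pc2: +4 =684
r73=1001001 pc3: +8 =692
r74=1001010 pc3: +8 =700
r75=1001011 pc4: +16 =716
r76=1001100 pc3: +8 =724
r77=1001101 pc4: +16 =740
r78=1001110 pc4: +16 =756
r79=1001111 pc5: +32 =788
r80=1010000 pc2: +4 =792
r81=1010001 pc3: +8 =800
r82=1010010 pc3: +8 =808
r83=1010011 pc4: +16 =824
r84=1010100 pc3: +8 =832
r85=1010101 pc4: +16 =848
r86=1010110 pc4: +16 =864
r87=1010111 pc5: +32 =896
r88=1011000 pc3: +8 =904
r89=1011001 pc4: +16 =920
r90=1011010 pc4: +16 =936
r91=1011011 pc5: +32 =968
r92=1011100 pc4: +16 =984
r93=1011101 pc5: +32 =1016
r94=1011110 pc5: +32 =1048
r95=1011111 pc6: +64 =1112
r96=1100000 pc2: +4 =1116
r97=1100001 pc3: +8 =1124
r98=1100010 pc3: +8 =1132
r99=1100011 pc4: +16 =1148
r100=1100100 pc3: +8 =1156
r101=1100101 pc4: +16 =1172
r102=1100110 pc4: +16 =1188
r103=1100111 pc5: +32 =1220
r104=1101000 pc3: +8 =1228
r105=1101001 pc4: +16 =1244
r106=1101010 pc4: +16 =1260
r107=1101011 pc5: +32 =1292

Answer: 1292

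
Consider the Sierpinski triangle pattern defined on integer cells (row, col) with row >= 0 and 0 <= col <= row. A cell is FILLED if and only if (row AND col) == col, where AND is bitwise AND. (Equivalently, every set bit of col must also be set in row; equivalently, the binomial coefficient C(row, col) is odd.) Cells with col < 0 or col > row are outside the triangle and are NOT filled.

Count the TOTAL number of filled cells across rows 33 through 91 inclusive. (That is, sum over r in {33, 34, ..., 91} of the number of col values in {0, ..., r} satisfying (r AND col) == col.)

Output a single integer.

r33=100001 pc2: +4 =4
r34=100010 pc2: +4 =8
r35=100011 pc3: +8 =16
r36=100100 pc2: +4 =20
r37=100101 pc3: +8 =28
r38=100110 pc3: +8 =36
r39=100111 pc4: +16 =52
r40=101000 pc2: +4 =56
r41=101001 pc3: +8 =64
r42=101010 pc3: +8 =72
r43=101011 pc4: +16 =88
r44=101100 pc3: +8 =96
r45=101101 pc4: +16 =112
r46=101110 pc4: +16 =128
r47=101111 pc5: +32 =160
r48=110000 pc2: +4 =164
r49=110001 pc3: +8 =172
r50=110010 pc3: +8 =180
r51=110011 pc4: +16 =196
r52=110100 pc3: +8 =204
r53=110101 pc4: +16 =220
r54=110110 pc4: +16 =236
r55=110111 pc5: +32 =268
r56=111000 pc3: +8 =276
r57=111001 pc4: +16 =292
r58=111010 pc4: +16 =308
r59=111011 pc5: +32 =340
r60=111100 pc4: +16 =356
r61=111101 pc5: +32 =388
r62=111110 pc5: +32 =420
r63=111111 pc6: +64 =484
r64=1000000 pc1: +2 =486
r65=1000001 pc2: +4 =490
r66=1000010 pc2: +4 =494
r67=1000011 pc3: +8 =502
r68=1000100 pc2: +4 =506
r69=1000101 pc3: +8 =514
r70=1000110 pc3: +8 =522
r71=1000111 pc4: +16 =538
r72=1001000 pc2: +4 =542
r73=1001001 pc3: +8 =550
r74=1001010 pc3: +8 =558
r75=1001011 pc4: +16 =574
r76=1001100 pc3: +8 =582
r77=1001101 pc4: +16 =598
r78=1001110 pc4: +16 =614
r79=1001111 pc5: +32 =646
r80=1010000 pc2: +4 =650
r81=1010001 pc3: +8 =658
r82=1010010 pc3: +8 =666
r83=1010011 pc4: +16 =682
r84=1010100 pc3: +8 =690
r85=1010101 pc4: +16 =706
r86=1010110 pc4: +16 =722
r87=1010111 pc5: +32 =754
r88=1011000 pc3: +8 =762
r89=1011001 pc4: +16 =778
r90=1011010 pc4: +16 =794
r91=1011011 pc5: +32 =826

Answer: 826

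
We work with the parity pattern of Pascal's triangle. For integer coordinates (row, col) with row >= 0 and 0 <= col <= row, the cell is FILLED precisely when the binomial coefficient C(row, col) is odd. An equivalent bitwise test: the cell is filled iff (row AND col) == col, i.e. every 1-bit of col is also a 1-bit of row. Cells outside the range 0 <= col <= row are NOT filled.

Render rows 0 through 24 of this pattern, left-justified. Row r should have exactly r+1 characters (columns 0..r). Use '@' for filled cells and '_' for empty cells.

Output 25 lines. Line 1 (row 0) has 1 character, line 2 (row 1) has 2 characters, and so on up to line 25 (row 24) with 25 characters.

Answer: @
@@
@_@
@@@@
@___@
@@__@@
@_@_@_@
@@@@@@@@
@_______@
@@______@@
@_@_____@_@
@@@@____@@@@
@___@___@___@
@@__@@__@@__@@
@_@_@_@_@_@_@_@
@@@@@@@@@@@@@@@@
@_______________@
@@______________@@
@_@_____________@_@
@@@@____________@@@@
@___@___________@___@
@@__@@__________@@__@@
@_@_@_@_________@_@_@_@
@@@@@@@@________@@@@@@@@
@_______@_______@_______@

Derivation:
r0=0: @
r1=1: @@
r2=10: @_@
r3=11: @@@@
r4=100: @___@
r5=101: @@__@@
r6=110: @_@_@_@
r7=111: @@@@@@@@
r8=1000: @_______@
r9=1001: @@______@@
r10=1010: @_@_____@_@
r11=1011: @@@@____@@@@
r12=1100: @___@___@___@
r13=1101: @@__@@__@@__@@
r14=1110: @_@_@_@_@_@_@_@
r15=1111: @@@@@@@@@@@@@@@@
r16=10000: @_______________@
r17=10001: @@______________@@
r18=10010: @_@_____________@_@
r19=10011: @@@@____________@@@@
r20=10100: @___@___________@___@
r21=10101: @@__@@__________@@__@@
r22=10110: @_@_@_@_________@_@_@_@
r23=10111: @@@@@@@@________@@@@@@@@
r24=11000: @_______@_______@_______@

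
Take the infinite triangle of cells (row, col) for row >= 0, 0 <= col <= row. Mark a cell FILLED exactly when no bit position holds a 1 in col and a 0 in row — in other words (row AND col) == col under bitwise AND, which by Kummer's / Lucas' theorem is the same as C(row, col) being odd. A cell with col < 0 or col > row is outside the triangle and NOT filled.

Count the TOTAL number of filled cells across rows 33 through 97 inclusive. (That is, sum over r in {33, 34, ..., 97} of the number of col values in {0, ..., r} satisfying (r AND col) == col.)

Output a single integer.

Answer: 982

Derivation:
r33=100001 pc2: +4 =4
r34=100010 pc2: +4 =8
r35=100011 pc3: +8 =16
r36=100100 pc2: +4 =20
r37=100101 pc3: +8 =28
r38=100110 pc3: +8 =36
r39=100111 pc4: +16 =52
r40=101000 pc2: +4 =56
r41=101001 pc3: +8 =64
r42=101010 pc3: +8 =72
r43=101011 pc4: +16 =88
r44=101100 pc3: +8 =96
r45=101101 pc4: +16 =112
r46=101110 pc4: +16 =128
r47=101111 pc5: +32 =160
r48=110000 pc2: +4 =164
r49=110001 pc3: +8 =172
r50=110010 pc3: +8 =180
r51=110011 pc4: +16 =196
r52=110100 pc3: +8 =204
r53=110101 pc4: +16 =220
r54=110110 pc4: +16 =236
r55=110111 pc5: +32 =268
r56=111000 pc3: +8 =276
r57=111001 pc4: +16 =292
r58=111010 pc4: +16 =308
r59=111011 pc5: +32 =340
r60=111100 pc4: +16 =356
r61=111101 pc5: +32 =388
r62=111110 pc5: +32 =420
r63=111111 pc6: +64 =484
r64=1000000 pc1: +2 =486
r65=1000001 pc2: +4 =490
r66=1000010 pc2: +4 =494
r67=1000011 pc3: +8 =502
r68=1000100 pc2: +4 =506
r69=1000101 pc3: +8 =514
r70=1000110 pc3: +8 =522
r71=1000111 pc4: +16 =538
r72=1001000 pc2: +4 =542
r73=1001001 pc3: +8 =550
r74=1001010 pc3: +8 =558
r75=1001011 pc4: +16 =574
r76=1001100 pc3: +8 =582
r77=1001101 pc4: +16 =598
r78=1001110 pc4: +16 =614
r79=1001111 pc5: +32 =646
r80=1010000 pc2: +4 =650
r81=1010001 pc3: +8 =658
r82=1010010 pc3: +8 =666
r83=1010011 pc4: +16 =682
r84=1010100 pc3: +8 =690
r85=1010101 pc4: +16 =706
r86=1010110 pc4: +16 =722
r87=1010111 pc5: +32 =754
r88=1011000 pc3: +8 =762
r89=1011001 pc4: +16 =778
r90=1011010 pc4: +16 =794
r91=1011011 pc5: +32 =826
r92=1011100 pc4: +16 =842
r93=1011101 pc5: +32 =874
r94=1011110 pc5: +32 =906
r95=1011111 pc6: +64 =970
r96=1100000 pc2: +4 =974
r97=1100001 pc3: +8 =982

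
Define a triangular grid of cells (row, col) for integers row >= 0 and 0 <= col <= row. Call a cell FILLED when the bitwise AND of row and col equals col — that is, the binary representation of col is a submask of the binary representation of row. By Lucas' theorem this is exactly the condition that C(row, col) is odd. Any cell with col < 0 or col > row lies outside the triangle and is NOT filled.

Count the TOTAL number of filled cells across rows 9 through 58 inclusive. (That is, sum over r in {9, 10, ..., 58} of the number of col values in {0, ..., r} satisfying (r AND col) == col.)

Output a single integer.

r9=1001 pc2: +4 =4
r10=1010 pc2: +4 =8
r11=1011 pc3: +8 =16
r12=1100 pc2: +4 =20
r13=1101 pc3: +8 =28
r14=1110 pc3: +8 =36
r15=1111 pc4: +16 =52
r16=10000 pc1: +2 =54
r17=10001 pc2: +4 =58
r18=10010 pc2: +4 =62
r19=10011 pc3: +8 =70
r20=10100 pc2: +4 =74
r21=10101 pc3: +8 =82
r22=10110 pc3: +8 =90
r23=10111 pc4: +16 =106
r24=11000 pc2: +4 =110
r25=11001 pc3: +8 =118
r26=11010 pc3: +8 =126
r27=11011 pc4: +16 =142
r28=11100 pc3: +8 =150
r29=11101 pc4: +16 =166
r30=11110 pc4: +16 =182
r31=11111 pc5: +32 =214
r32=100000 pc1: +2 =216
r33=100001 pc2: +4 =220
r34=100010 pc2: +4 =224
r35=100011 pc3: +8 =232
r36=100100 pc2: +4 =236
r37=100101 pc3: +8 =244
r38=100110 pc3: +8 =252
r39=100111 pc4: +16 =268
r40=101000 pc2: +4 =272
r41=101001 pc3: +8 =280
r42=101010 pc3: +8 =288
r43=101011 pc4: +16 =304
r44=101100 pc3: +8 =312
r45=101101 pc4: +16 =328
r46=101110 pc4: +16 =344
r47=101111 pc5: +32 =376
r48=110000 pc2: +4 =380
r49=110001 pc3: +8 =388
r50=110010 pc3: +8 =396
r51=110011 pc4: +16 =412
r52=110100 pc3: +8 =420
r53=110101 pc4: +16 =436
r54=110110 pc4: +16 =452
r55=110111 pc5: +32 =484
r56=111000 pc3: +8 =492
r57=111001 pc4: +16 =508
r58=111010 pc4: +16 =524

Answer: 524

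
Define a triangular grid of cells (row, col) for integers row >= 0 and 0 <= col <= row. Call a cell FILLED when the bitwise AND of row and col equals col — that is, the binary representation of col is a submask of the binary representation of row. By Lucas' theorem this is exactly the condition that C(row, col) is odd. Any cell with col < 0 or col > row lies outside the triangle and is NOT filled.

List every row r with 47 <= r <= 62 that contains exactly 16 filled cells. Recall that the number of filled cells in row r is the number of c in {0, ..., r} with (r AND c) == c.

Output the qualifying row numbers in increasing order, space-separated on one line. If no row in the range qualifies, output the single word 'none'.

Answer: 51 53 54 57 58 60

Derivation:
Row r has 2^popcount(r) filled cells, so we need popcount(r) = log2(16) = 4.
Scan r = 47..62 and keep those with exactly 4 one-bits:
r=47=101111 popcount=5 -> skip
r=48=110000 popcount=2 -> skip
r=49=110001 popcount=3 -> skip
r=50=110010 popcount=3 -> skip
r=51=110011 popcount=4 -> KEEP
r=52=110100 popcount=3 -> skip
r=53=110101 popcount=4 -> KEEP
r=54=110110 popcount=4 -> KEEP
r=55=110111 popcount=5 -> skip
r=56=111000 popcount=3 -> skip
r=57=111001 popcount=4 -> KEEP
r=58=111010 popcount=4 -> KEEP
r=59=111011 popcount=5 -> skip
r=60=111100 popcount=4 -> KEEP
r=61=111101 popcount=5 -> skip
r=62=111110 popcount=5 -> skip
Kept rows: 51 53 54 57 58 60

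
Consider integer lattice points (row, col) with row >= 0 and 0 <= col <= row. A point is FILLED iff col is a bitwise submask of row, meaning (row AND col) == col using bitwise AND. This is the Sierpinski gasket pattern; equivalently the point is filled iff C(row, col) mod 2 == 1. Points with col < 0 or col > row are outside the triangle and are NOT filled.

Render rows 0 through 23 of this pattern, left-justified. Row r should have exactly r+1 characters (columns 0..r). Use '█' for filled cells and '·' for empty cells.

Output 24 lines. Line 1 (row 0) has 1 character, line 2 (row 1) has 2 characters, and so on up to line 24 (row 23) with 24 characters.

r0=0: █
r1=1: ██
r2=10: █·█
r3=11: ████
r4=100: █···█
r5=101: ██··██
r6=110: █·█·█·█
r7=111: ████████
r8=1000: █·······█
r9=1001: ██······██
r10=1010: █·█·····█·█
r11=1011: ████····████
r12=1100: █···█···█···█
r13=1101: ██··██··██··██
r14=1110: █·█·█·█·█·█·█·█
r15=1111: ████████████████
r16=10000: █···············█
r17=10001: ██··············██
r18=10010: █·█·············█·█
r19=10011: ████············████
r20=10100: █···█···········█···█
r21=10101: ██··██··········██··██
r22=10110: █·█·█·█·········█·█·█·█
r23=10111: ████████········████████

Answer: █
██
█·█
████
█···█
██··██
█·█·█·█
████████
█·······█
██······██
█·█·····█·█
████····████
█···█···█···█
██··██··██··██
█·█·█·█·█·█·█·█
████████████████
█···············█
██··············██
█·█·············█·█
████············████
█···█···········█···█
██··██··········██··██
█·█·█·█·········█·█·█·█
████████········████████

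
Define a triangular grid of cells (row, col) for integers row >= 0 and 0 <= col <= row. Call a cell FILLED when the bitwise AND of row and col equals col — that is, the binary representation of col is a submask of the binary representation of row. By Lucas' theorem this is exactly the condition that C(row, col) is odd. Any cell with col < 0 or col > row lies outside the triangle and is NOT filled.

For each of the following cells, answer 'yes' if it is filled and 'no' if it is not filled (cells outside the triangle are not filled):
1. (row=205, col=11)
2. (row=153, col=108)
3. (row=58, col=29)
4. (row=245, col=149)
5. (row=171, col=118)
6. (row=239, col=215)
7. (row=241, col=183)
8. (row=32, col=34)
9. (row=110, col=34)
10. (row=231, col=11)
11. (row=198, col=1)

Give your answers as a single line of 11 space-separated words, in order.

(205,11): row=0b11001101, col=0b1011, row AND col = 0b1001 = 9; 9 != 11 -> empty
(153,108): row=0b10011001, col=0b1101100, row AND col = 0b1000 = 8; 8 != 108 -> empty
(58,29): row=0b111010, col=0b11101, row AND col = 0b11000 = 24; 24 != 29 -> empty
(245,149): row=0b11110101, col=0b10010101, row AND col = 0b10010101 = 149; 149 == 149 -> filled
(171,118): row=0b10101011, col=0b1110110, row AND col = 0b100010 = 34; 34 != 118 -> empty
(239,215): row=0b11101111, col=0b11010111, row AND col = 0b11000111 = 199; 199 != 215 -> empty
(241,183): row=0b11110001, col=0b10110111, row AND col = 0b10110001 = 177; 177 != 183 -> empty
(32,34): col outside [0, 32] -> not filled
(110,34): row=0b1101110, col=0b100010, row AND col = 0b100010 = 34; 34 == 34 -> filled
(231,11): row=0b11100111, col=0b1011, row AND col = 0b11 = 3; 3 != 11 -> empty
(198,1): row=0b11000110, col=0b1, row AND col = 0b0 = 0; 0 != 1 -> empty

Answer: no no no yes no no no no yes no no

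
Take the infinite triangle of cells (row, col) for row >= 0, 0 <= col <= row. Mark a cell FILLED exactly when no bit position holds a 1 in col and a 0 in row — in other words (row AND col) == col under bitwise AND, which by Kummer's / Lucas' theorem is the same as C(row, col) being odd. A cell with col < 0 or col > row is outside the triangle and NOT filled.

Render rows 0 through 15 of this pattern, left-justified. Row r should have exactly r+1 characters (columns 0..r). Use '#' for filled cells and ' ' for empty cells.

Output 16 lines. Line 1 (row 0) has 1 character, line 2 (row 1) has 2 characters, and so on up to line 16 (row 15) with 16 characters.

r0=0: #
r1=1: ##
r2=10: # #
r3=11: ####
r4=100: #   #
r5=101: ##  ##
r6=110: # # # #
r7=111: ########
r8=1000: #       #
r9=1001: ##      ##
r10=1010: # #     # #
r11=1011: ####    ####
r12=1100: #   #   #   #
r13=1101: ##  ##  ##  ##
r14=1110: # # # # # # # #
r15=1111: ################

Answer: #
##
# #
####
#   #
##  ##
# # # #
########
#       #
##      ##
# #     # #
####    ####
#   #   #   #
##  ##  ##  ##
# # # # # # # #
################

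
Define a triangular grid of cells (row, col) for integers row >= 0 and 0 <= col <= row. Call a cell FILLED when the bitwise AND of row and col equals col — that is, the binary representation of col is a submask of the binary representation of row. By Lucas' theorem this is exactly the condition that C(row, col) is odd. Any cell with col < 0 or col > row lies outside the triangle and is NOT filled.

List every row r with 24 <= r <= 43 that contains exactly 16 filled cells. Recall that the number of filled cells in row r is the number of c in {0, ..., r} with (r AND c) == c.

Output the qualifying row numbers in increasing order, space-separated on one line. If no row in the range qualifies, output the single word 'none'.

Answer: 27 29 30 39 43

Derivation:
Row r has 2^popcount(r) filled cells, so we need popcount(r) = log2(16) = 4.
Scan r = 24..43 and keep those with exactly 4 one-bits:
r=24=11000 popcount=2 -> skip
r=25=11001 popcount=3 -> skip
r=26=11010 popcount=3 -> skip
r=27=11011 popcount=4 -> KEEP
r=28=11100 popcount=3 -> skip
r=29=11101 popcount=4 -> KEEP
r=30=11110 popcount=4 -> KEEP
r=31=11111 popcount=5 -> skip
r=32=100000 popcount=1 -> skip
r=33=100001 popcount=2 -> skip
r=34=100010 popcount=2 -> skip
r=35=100011 popcount=3 -> skip
r=36=100100 popcount=2 -> skip
r=37=100101 popcount=3 -> skip
r=38=100110 popcount=3 -> skip
r=39=100111 popcount=4 -> KEEP
r=40=101000 popcount=2 -> skip
r=41=101001 popcount=3 -> skip
r=42=101010 popcount=3 -> skip
r=43=101011 popcount=4 -> KEEP
Kept rows: 27 29 30 39 43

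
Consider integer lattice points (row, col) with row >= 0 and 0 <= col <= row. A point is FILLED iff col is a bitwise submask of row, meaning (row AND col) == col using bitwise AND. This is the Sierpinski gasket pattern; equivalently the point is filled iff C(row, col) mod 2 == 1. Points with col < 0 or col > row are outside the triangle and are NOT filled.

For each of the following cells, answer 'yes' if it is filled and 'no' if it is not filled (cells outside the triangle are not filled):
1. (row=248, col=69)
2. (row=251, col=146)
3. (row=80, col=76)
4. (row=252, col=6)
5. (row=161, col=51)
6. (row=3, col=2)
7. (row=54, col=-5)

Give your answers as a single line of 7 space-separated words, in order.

(248,69): row=0b11111000, col=0b1000101, row AND col = 0b1000000 = 64; 64 != 69 -> empty
(251,146): row=0b11111011, col=0b10010010, row AND col = 0b10010010 = 146; 146 == 146 -> filled
(80,76): row=0b1010000, col=0b1001100, row AND col = 0b1000000 = 64; 64 != 76 -> empty
(252,6): row=0b11111100, col=0b110, row AND col = 0b100 = 4; 4 != 6 -> empty
(161,51): row=0b10100001, col=0b110011, row AND col = 0b100001 = 33; 33 != 51 -> empty
(3,2): row=0b11, col=0b10, row AND col = 0b10 = 2; 2 == 2 -> filled
(54,-5): col outside [0, 54] -> not filled

Answer: no yes no no no yes no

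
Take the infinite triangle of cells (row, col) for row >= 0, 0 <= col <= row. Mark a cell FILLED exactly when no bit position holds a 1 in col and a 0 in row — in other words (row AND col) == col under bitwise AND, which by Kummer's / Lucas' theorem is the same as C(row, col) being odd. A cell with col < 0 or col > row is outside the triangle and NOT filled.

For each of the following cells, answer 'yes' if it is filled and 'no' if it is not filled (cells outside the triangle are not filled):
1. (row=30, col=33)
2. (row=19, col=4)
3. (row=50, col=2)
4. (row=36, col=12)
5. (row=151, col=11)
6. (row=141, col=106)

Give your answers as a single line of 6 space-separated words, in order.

Answer: no no yes no no no

Derivation:
(30,33): col outside [0, 30] -> not filled
(19,4): row=0b10011, col=0b100, row AND col = 0b0 = 0; 0 != 4 -> empty
(50,2): row=0b110010, col=0b10, row AND col = 0b10 = 2; 2 == 2 -> filled
(36,12): row=0b100100, col=0b1100, row AND col = 0b100 = 4; 4 != 12 -> empty
(151,11): row=0b10010111, col=0b1011, row AND col = 0b11 = 3; 3 != 11 -> empty
(141,106): row=0b10001101, col=0b1101010, row AND col = 0b1000 = 8; 8 != 106 -> empty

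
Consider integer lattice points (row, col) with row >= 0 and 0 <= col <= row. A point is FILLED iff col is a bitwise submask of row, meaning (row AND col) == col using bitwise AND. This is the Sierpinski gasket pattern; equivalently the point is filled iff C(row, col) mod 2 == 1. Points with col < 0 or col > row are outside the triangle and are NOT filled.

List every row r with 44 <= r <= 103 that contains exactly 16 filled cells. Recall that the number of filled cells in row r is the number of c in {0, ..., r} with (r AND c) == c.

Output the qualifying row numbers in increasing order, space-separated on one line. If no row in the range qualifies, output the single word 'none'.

Answer: 45 46 51 53 54 57 58 60 71 75 77 78 83 85 86 89 90 92 99 101 102

Derivation:
Row r has 2^popcount(r) filled cells, so we need popcount(r) = log2(16) = 4.
Scan r = 44..103 and keep those with exactly 4 one-bits:
r=44=101100 popcount=3 -> skip
r=45=101101 popcount=4 -> KEEP
r=46=101110 popcount=4 -> KEEP
r=47=101111 popcount=5 -> skip
r=48=110000 popcount=2 -> skip
r=49=110001 popcount=3 -> skip
r=50=110010 popcount=3 -> skip
r=51=110011 popcount=4 -> KEEP
r=52=110100 popcount=3 -> skip
r=53=110101 popcount=4 -> KEEP
r=54=110110 popcount=4 -> KEEP
r=55=110111 popcount=5 -> skip
r=56=111000 popcount=3 -> skip
r=57=111001 popcount=4 -> KEEP
r=58=111010 popcount=4 -> KEEP
r=59=111011 popcount=5 -> skip
r=60=111100 popcount=4 -> KEEP
r=61=111101 popcount=5 -> skip
r=62=111110 popcount=5 -> skip
r=63=111111 popcount=6 -> skip
r=64=1000000 popcount=1 -> skip
r=65=1000001 popcount=2 -> skip
r=66=1000010 popcount=2 -> skip
r=67=1000011 popcount=3 -> skip
r=68=1000100 popcount=2 -> skip
r=69=1000101 popcount=3 -> skip
r=70=1000110 popcount=3 -> skip
r=71=1000111 popcount=4 -> KEEP
r=72=1001000 popcount=2 -> skip
r=73=1001001 popcount=3 -> skip
r=74=1001010 popcount=3 -> skip
r=75=1001011 popcount=4 -> KEEP
r=76=1001100 popcount=3 -> skip
r=77=1001101 popcount=4 -> KEEP
r=78=1001110 popcount=4 -> KEEP
r=79=1001111 popcount=5 -> skip
r=80=1010000 popcount=2 -> skip
r=81=1010001 popcount=3 -> skip
r=82=1010010 popcount=3 -> skip
r=83=1010011 popcount=4 -> KEEP
r=84=1010100 popcount=3 -> skip
r=85=1010101 popcount=4 -> KEEP
r=86=1010110 popcount=4 -> KEEP
r=87=1010111 popcount=5 -> skip
r=88=1011000 popcount=3 -> skip
r=89=1011001 popcount=4 -> KEEP
r=90=1011010 popcount=4 -> KEEP
r=91=1011011 popcount=5 -> skip
r=92=1011100 popcount=4 -> KEEP
r=93=1011101 popcount=5 -> skip
r=94=1011110 popcount=5 -> skip
r=95=1011111 popcount=6 -> skip
r=96=1100000 popcount=2 -> skip
r=97=1100001 popcount=3 -> skip
r=98=1100010 popcount=3 -> skip
r=99=1100011 popcount=4 -> KEEP
r=100=1100100 popcount=3 -> skip
r=101=1100101 popcount=4 -> KEEP
r=102=1100110 popcount=4 -> KEEP
r=103=1100111 popcount=5 -> skip
Kept rows: 45 46 51 53 54 57 58 60 71 75 77 78 83 85 86 89 90 92 99 101 102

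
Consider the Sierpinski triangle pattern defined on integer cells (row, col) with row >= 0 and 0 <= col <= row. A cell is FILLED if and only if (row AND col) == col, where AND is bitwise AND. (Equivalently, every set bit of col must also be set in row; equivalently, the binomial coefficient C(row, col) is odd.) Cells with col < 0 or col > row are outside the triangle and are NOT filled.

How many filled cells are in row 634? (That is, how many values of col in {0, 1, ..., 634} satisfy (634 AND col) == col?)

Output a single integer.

634 in binary = 1001111010
popcount(634) = number of 1-bits in 1001111010 = 6
A col c satisfies (634 AND c) == c iff every set bit of c is also set in 634; each of the 6 set bits of 634 can independently be on or off in c.
count = 2^6 = 64

Answer: 64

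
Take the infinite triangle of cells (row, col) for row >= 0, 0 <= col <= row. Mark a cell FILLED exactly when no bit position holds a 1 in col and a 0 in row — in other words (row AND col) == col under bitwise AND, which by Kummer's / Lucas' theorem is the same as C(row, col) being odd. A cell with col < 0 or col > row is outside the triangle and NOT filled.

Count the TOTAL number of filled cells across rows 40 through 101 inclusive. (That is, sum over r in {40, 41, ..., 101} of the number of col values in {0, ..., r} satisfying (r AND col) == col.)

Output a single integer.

Answer: 978

Derivation:
r40=101000 pc2: +4 =4
r41=101001 pc3: +8 =12
r42=101010 pc3: +8 =20
r43=101011 pc4: +16 =36
r44=101100 pc3: +8 =44
r45=101101 pc4: +16 =60
r46=101110 pc4: +16 =76
r47=101111 pc5: +32 =108
r48=110000 pc2: +4 =112
r49=110001 pc3: +8 =120
r50=110010 pc3: +8 =128
r51=110011 pc4: +16 =144
r52=110100 pc3: +8 =152
r53=110101 pc4: +16 =168
r54=110110 pc4: +16 =184
r55=110111 pc5: +32 =216
r56=111000 pc3: +8 =224
r57=111001 pc4: +16 =240
r58=111010 pc4: +16 =256
r59=111011 pc5: +32 =288
r60=111100 pc4: +16 =304
r61=111101 pc5: +32 =336
r62=111110 pc5: +32 =368
r63=111111 pc6: +64 =432
r64=1000000 pc1: +2 =434
r65=1000001 pc2: +4 =438
r66=1000010 pc2: +4 =442
r67=1000011 pc3: +8 =450
r68=1000100 pc2: +4 =454
r69=1000101 pc3: +8 =462
r70=1000110 pc3: +8 =470
r71=1000111 pc4: +16 =486
r72=1001000 pc2: +4 =490
r73=1001001 pc3: +8 =498
r74=1001010 pc3: +8 =506
r75=1001011 pc4: +16 =522
r76=1001100 pc3: +8 =530
r77=1001101 pc4: +16 =546
r78=1001110 pc4: +16 =562
r79=1001111 pc5: +32 =594
r80=1010000 pc2: +4 =598
r81=1010001 pc3: +8 =606
r82=1010010 pc3: +8 =614
r83=1010011 pc4: +16 =630
r84=1010100 pc3: +8 =638
r85=1010101 pc4: +16 =654
r86=1010110 pc4: +16 =670
r87=1010111 pc5: +32 =702
r88=1011000 pc3: +8 =710
r89=1011001 pc4: +16 =726
r90=1011010 pc4: +16 =742
r91=1011011 pc5: +32 =774
r92=1011100 pc4: +16 =790
r93=1011101 pc5: +32 =822
r94=1011110 pc5: +32 =854
r95=1011111 pc6: +64 =918
r96=1100000 pc2: +4 =922
r97=1100001 pc3: +8 =930
r98=1100010 pc3: +8 =938
r99=1100011 pc4: +16 =954
r100=1100100 pc3: +8 =962
r101=1100101 pc4: +16 =978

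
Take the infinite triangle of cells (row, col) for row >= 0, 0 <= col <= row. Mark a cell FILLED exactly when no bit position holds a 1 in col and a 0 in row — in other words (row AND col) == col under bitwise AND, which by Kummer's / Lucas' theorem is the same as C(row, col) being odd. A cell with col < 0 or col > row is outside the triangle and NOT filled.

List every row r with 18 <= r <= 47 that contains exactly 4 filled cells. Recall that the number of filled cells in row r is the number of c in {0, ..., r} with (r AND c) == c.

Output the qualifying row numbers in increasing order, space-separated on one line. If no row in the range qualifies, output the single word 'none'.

Row r has 2^popcount(r) filled cells, so we need popcount(r) = log2(4) = 2.
Scan r = 18..47 and keep those with exactly 2 one-bits:
r=18=10010 popcount=2 -> KEEP
r=19=10011 popcount=3 -> skip
r=20=10100 popcount=2 -> KEEP
r=21=10101 popcount=3 -> skip
r=22=10110 popcount=3 -> skip
r=23=10111 popcount=4 -> skip
r=24=11000 popcount=2 -> KEEP
r=25=11001 popcount=3 -> skip
r=26=11010 popcount=3 -> skip
r=27=11011 popcount=4 -> skip
r=28=11100 popcount=3 -> skip
r=29=11101 popcount=4 -> skip
r=30=11110 popcount=4 -> skip
r=31=11111 popcount=5 -> skip
r=32=100000 popcount=1 -> skip
r=33=100001 popcount=2 -> KEEP
r=34=100010 popcount=2 -> KEEP
r=35=100011 popcount=3 -> skip
r=36=100100 popcount=2 -> KEEP
r=37=100101 popcount=3 -> skip
r=38=100110 popcount=3 -> skip
r=39=100111 popcount=4 -> skip
r=40=101000 popcount=2 -> KEEP
r=41=101001 popcount=3 -> skip
r=42=101010 popcount=3 -> skip
r=43=101011 popcount=4 -> skip
r=44=101100 popcount=3 -> skip
r=45=101101 popcount=4 -> skip
r=46=101110 popcount=4 -> skip
r=47=101111 popcount=5 -> skip
Kept rows: 18 20 24 33 34 36 40

Answer: 18 20 24 33 34 36 40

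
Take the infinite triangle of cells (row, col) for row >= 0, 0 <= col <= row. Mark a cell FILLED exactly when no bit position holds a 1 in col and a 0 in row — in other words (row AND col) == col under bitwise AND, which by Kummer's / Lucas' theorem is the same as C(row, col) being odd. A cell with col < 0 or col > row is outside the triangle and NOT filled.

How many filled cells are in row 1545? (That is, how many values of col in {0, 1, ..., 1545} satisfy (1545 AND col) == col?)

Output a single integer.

1545 in binary = 11000001001
popcount(1545) = number of 1-bits in 11000001001 = 4
A col c satisfies (1545 AND c) == c iff every set bit of c is also set in 1545; each of the 4 set bits of 1545 can independently be on or off in c.
count = 2^4 = 16

Answer: 16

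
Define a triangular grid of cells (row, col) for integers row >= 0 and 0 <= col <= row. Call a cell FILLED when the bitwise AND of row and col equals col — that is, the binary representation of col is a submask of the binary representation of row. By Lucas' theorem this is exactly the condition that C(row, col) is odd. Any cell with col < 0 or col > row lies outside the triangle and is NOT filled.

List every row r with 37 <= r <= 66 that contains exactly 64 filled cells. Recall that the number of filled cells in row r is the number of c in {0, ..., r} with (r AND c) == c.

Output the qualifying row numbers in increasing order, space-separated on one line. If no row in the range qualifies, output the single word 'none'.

Answer: 63

Derivation:
Row r has 2^popcount(r) filled cells, so we need popcount(r) = log2(64) = 6.
Scan r = 37..66 and keep those with exactly 6 one-bits:
r=37=100101 popcount=3 -> skip
r=38=100110 popcount=3 -> skip
r=39=100111 popcount=4 -> skip
r=40=101000 popcount=2 -> skip
r=41=101001 popcount=3 -> skip
r=42=101010 popcount=3 -> skip
r=43=101011 popcount=4 -> skip
r=44=101100 popcount=3 -> skip
r=45=101101 popcount=4 -> skip
r=46=101110 popcount=4 -> skip
r=47=101111 popcount=5 -> skip
r=48=110000 popcount=2 -> skip
r=49=110001 popcount=3 -> skip
r=50=110010 popcount=3 -> skip
r=51=110011 popcount=4 -> skip
r=52=110100 popcount=3 -> skip
r=53=110101 popcount=4 -> skip
r=54=110110 popcount=4 -> skip
r=55=110111 popcount=5 -> skip
r=56=111000 popcount=3 -> skip
r=57=111001 popcount=4 -> skip
r=58=111010 popcount=4 -> skip
r=59=111011 popcount=5 -> skip
r=60=111100 popcount=4 -> skip
r=61=111101 popcount=5 -> skip
r=62=111110 popcount=5 -> skip
r=63=111111 popcount=6 -> KEEP
r=64=1000000 popcount=1 -> skip
r=65=1000001 popcount=2 -> skip
r=66=1000010 popcount=2 -> skip
Kept rows: 63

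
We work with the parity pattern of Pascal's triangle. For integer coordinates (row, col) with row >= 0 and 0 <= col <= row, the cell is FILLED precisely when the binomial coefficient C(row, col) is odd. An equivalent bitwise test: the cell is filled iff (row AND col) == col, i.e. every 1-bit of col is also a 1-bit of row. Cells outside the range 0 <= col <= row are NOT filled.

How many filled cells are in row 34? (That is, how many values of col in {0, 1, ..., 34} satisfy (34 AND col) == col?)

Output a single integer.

34 in binary = 100010
popcount(34) = number of 1-bits in 100010 = 2
A col c satisfies (34 AND c) == c iff every set bit of c is also set in 34; each of the 2 set bits of 34 can independently be on or off in c.
count = 2^2 = 4

Answer: 4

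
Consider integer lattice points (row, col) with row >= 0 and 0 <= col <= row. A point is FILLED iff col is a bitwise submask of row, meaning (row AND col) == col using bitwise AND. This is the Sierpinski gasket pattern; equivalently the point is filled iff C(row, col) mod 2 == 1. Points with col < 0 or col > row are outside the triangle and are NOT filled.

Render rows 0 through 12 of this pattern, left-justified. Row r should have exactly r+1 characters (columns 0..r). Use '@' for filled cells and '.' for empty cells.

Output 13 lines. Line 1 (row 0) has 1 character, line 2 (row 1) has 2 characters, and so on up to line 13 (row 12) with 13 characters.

Answer: @
@@
@.@
@@@@
@...@
@@..@@
@.@.@.@
@@@@@@@@
@.......@
@@......@@
@.@.....@.@
@@@@....@@@@
@...@...@...@

Derivation:
r0=0: @
r1=1: @@
r2=10: @.@
r3=11: @@@@
r4=100: @...@
r5=101: @@..@@
r6=110: @.@.@.@
r7=111: @@@@@@@@
r8=1000: @.......@
r9=1001: @@......@@
r10=1010: @.@.....@.@
r11=1011: @@@@....@@@@
r12=1100: @...@...@...@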